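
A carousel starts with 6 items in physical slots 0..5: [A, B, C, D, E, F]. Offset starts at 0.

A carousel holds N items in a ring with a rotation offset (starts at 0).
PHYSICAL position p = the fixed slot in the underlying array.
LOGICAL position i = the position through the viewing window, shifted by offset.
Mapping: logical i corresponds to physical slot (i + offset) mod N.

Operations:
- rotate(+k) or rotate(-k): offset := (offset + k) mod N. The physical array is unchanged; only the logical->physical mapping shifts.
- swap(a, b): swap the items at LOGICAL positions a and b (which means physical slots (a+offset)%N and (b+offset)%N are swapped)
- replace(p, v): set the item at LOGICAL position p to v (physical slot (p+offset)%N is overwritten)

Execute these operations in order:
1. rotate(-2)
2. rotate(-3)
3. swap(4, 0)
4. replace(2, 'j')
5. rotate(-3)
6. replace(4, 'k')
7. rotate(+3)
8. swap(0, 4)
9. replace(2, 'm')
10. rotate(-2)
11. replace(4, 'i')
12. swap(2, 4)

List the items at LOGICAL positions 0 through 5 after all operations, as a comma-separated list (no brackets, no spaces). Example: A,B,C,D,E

Answer: F,A,i,k,B,E

Derivation:
After op 1 (rotate(-2)): offset=4, physical=[A,B,C,D,E,F], logical=[E,F,A,B,C,D]
After op 2 (rotate(-3)): offset=1, physical=[A,B,C,D,E,F], logical=[B,C,D,E,F,A]
After op 3 (swap(4, 0)): offset=1, physical=[A,F,C,D,E,B], logical=[F,C,D,E,B,A]
After op 4 (replace(2, 'j')): offset=1, physical=[A,F,C,j,E,B], logical=[F,C,j,E,B,A]
After op 5 (rotate(-3)): offset=4, physical=[A,F,C,j,E,B], logical=[E,B,A,F,C,j]
After op 6 (replace(4, 'k')): offset=4, physical=[A,F,k,j,E,B], logical=[E,B,A,F,k,j]
After op 7 (rotate(+3)): offset=1, physical=[A,F,k,j,E,B], logical=[F,k,j,E,B,A]
After op 8 (swap(0, 4)): offset=1, physical=[A,B,k,j,E,F], logical=[B,k,j,E,F,A]
After op 9 (replace(2, 'm')): offset=1, physical=[A,B,k,m,E,F], logical=[B,k,m,E,F,A]
After op 10 (rotate(-2)): offset=5, physical=[A,B,k,m,E,F], logical=[F,A,B,k,m,E]
After op 11 (replace(4, 'i')): offset=5, physical=[A,B,k,i,E,F], logical=[F,A,B,k,i,E]
After op 12 (swap(2, 4)): offset=5, physical=[A,i,k,B,E,F], logical=[F,A,i,k,B,E]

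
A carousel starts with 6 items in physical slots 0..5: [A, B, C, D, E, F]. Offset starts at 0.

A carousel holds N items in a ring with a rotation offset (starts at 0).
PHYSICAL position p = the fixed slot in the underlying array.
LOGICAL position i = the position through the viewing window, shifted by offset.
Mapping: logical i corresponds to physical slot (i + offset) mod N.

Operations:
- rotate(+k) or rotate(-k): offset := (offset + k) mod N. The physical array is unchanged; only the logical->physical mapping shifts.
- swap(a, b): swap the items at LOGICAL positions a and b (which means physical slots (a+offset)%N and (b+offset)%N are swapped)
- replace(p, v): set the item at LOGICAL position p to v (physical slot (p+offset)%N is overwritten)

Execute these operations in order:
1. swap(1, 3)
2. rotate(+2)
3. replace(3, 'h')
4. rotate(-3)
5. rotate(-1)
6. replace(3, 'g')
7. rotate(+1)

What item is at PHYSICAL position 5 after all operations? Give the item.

Answer: h

Derivation:
After op 1 (swap(1, 3)): offset=0, physical=[A,D,C,B,E,F], logical=[A,D,C,B,E,F]
After op 2 (rotate(+2)): offset=2, physical=[A,D,C,B,E,F], logical=[C,B,E,F,A,D]
After op 3 (replace(3, 'h')): offset=2, physical=[A,D,C,B,E,h], logical=[C,B,E,h,A,D]
After op 4 (rotate(-3)): offset=5, physical=[A,D,C,B,E,h], logical=[h,A,D,C,B,E]
After op 5 (rotate(-1)): offset=4, physical=[A,D,C,B,E,h], logical=[E,h,A,D,C,B]
After op 6 (replace(3, 'g')): offset=4, physical=[A,g,C,B,E,h], logical=[E,h,A,g,C,B]
After op 7 (rotate(+1)): offset=5, physical=[A,g,C,B,E,h], logical=[h,A,g,C,B,E]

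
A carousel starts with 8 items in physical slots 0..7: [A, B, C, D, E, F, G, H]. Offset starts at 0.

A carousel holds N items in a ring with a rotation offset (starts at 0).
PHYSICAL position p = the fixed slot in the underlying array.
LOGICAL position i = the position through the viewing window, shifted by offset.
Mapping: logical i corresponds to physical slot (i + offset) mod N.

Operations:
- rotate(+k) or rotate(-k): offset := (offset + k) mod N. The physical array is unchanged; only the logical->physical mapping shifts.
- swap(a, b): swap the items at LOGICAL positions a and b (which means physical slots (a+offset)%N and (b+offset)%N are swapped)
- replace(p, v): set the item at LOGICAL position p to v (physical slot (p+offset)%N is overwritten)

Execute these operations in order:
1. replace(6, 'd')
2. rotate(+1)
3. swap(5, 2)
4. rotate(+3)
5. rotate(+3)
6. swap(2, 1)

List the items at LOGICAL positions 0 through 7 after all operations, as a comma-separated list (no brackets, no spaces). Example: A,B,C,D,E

After op 1 (replace(6, 'd')): offset=0, physical=[A,B,C,D,E,F,d,H], logical=[A,B,C,D,E,F,d,H]
After op 2 (rotate(+1)): offset=1, physical=[A,B,C,D,E,F,d,H], logical=[B,C,D,E,F,d,H,A]
After op 3 (swap(5, 2)): offset=1, physical=[A,B,C,d,E,F,D,H], logical=[B,C,d,E,F,D,H,A]
After op 4 (rotate(+3)): offset=4, physical=[A,B,C,d,E,F,D,H], logical=[E,F,D,H,A,B,C,d]
After op 5 (rotate(+3)): offset=7, physical=[A,B,C,d,E,F,D,H], logical=[H,A,B,C,d,E,F,D]
After op 6 (swap(2, 1)): offset=7, physical=[B,A,C,d,E,F,D,H], logical=[H,B,A,C,d,E,F,D]

Answer: H,B,A,C,d,E,F,D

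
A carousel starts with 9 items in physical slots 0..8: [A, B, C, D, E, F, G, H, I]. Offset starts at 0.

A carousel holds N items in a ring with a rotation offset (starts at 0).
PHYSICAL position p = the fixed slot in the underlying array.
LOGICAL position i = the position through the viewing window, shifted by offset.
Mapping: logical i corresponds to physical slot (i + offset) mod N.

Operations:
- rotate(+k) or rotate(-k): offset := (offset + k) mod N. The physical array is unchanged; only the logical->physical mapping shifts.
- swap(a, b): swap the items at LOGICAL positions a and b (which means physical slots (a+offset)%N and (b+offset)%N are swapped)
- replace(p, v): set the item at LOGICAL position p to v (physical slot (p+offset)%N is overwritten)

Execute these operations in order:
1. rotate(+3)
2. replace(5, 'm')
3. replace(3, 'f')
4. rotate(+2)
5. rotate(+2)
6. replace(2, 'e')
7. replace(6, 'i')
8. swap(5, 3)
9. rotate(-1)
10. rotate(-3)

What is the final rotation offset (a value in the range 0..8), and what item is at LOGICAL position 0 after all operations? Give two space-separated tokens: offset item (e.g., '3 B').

Answer: 3 B

Derivation:
After op 1 (rotate(+3)): offset=3, physical=[A,B,C,D,E,F,G,H,I], logical=[D,E,F,G,H,I,A,B,C]
After op 2 (replace(5, 'm')): offset=3, physical=[A,B,C,D,E,F,G,H,m], logical=[D,E,F,G,H,m,A,B,C]
After op 3 (replace(3, 'f')): offset=3, physical=[A,B,C,D,E,F,f,H,m], logical=[D,E,F,f,H,m,A,B,C]
After op 4 (rotate(+2)): offset=5, physical=[A,B,C,D,E,F,f,H,m], logical=[F,f,H,m,A,B,C,D,E]
After op 5 (rotate(+2)): offset=7, physical=[A,B,C,D,E,F,f,H,m], logical=[H,m,A,B,C,D,E,F,f]
After op 6 (replace(2, 'e')): offset=7, physical=[e,B,C,D,E,F,f,H,m], logical=[H,m,e,B,C,D,E,F,f]
After op 7 (replace(6, 'i')): offset=7, physical=[e,B,C,D,i,F,f,H,m], logical=[H,m,e,B,C,D,i,F,f]
After op 8 (swap(5, 3)): offset=7, physical=[e,D,C,B,i,F,f,H,m], logical=[H,m,e,D,C,B,i,F,f]
After op 9 (rotate(-1)): offset=6, physical=[e,D,C,B,i,F,f,H,m], logical=[f,H,m,e,D,C,B,i,F]
After op 10 (rotate(-3)): offset=3, physical=[e,D,C,B,i,F,f,H,m], logical=[B,i,F,f,H,m,e,D,C]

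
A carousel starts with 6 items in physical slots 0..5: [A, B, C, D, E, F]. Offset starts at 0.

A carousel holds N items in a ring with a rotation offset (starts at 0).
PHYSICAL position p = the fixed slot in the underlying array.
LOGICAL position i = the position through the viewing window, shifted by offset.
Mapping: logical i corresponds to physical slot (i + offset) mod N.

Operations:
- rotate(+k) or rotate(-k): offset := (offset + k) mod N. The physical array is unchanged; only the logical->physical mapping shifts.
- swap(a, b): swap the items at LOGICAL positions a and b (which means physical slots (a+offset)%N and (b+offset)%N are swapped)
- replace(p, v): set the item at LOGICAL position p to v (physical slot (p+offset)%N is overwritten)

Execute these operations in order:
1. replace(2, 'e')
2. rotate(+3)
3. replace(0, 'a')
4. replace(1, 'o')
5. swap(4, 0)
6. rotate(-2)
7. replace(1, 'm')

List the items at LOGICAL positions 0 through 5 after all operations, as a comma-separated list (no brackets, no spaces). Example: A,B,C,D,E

Answer: a,m,B,o,F,A

Derivation:
After op 1 (replace(2, 'e')): offset=0, physical=[A,B,e,D,E,F], logical=[A,B,e,D,E,F]
After op 2 (rotate(+3)): offset=3, physical=[A,B,e,D,E,F], logical=[D,E,F,A,B,e]
After op 3 (replace(0, 'a')): offset=3, physical=[A,B,e,a,E,F], logical=[a,E,F,A,B,e]
After op 4 (replace(1, 'o')): offset=3, physical=[A,B,e,a,o,F], logical=[a,o,F,A,B,e]
After op 5 (swap(4, 0)): offset=3, physical=[A,a,e,B,o,F], logical=[B,o,F,A,a,e]
After op 6 (rotate(-2)): offset=1, physical=[A,a,e,B,o,F], logical=[a,e,B,o,F,A]
After op 7 (replace(1, 'm')): offset=1, physical=[A,a,m,B,o,F], logical=[a,m,B,o,F,A]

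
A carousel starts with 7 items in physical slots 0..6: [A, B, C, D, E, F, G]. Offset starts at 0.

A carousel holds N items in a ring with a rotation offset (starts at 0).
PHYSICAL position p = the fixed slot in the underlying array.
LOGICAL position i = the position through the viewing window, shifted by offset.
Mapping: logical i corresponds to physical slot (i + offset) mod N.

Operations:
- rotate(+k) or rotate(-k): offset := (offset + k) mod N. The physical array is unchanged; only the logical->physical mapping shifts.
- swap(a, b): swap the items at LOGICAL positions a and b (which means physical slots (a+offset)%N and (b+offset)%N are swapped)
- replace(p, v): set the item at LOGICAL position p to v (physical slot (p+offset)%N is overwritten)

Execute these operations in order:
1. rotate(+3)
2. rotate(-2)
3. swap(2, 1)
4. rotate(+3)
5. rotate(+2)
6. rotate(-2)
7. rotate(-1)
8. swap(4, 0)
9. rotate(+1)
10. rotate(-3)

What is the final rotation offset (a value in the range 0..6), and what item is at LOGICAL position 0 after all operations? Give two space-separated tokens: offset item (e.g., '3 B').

Answer: 1 B

Derivation:
After op 1 (rotate(+3)): offset=3, physical=[A,B,C,D,E,F,G], logical=[D,E,F,G,A,B,C]
After op 2 (rotate(-2)): offset=1, physical=[A,B,C,D,E,F,G], logical=[B,C,D,E,F,G,A]
After op 3 (swap(2, 1)): offset=1, physical=[A,B,D,C,E,F,G], logical=[B,D,C,E,F,G,A]
After op 4 (rotate(+3)): offset=4, physical=[A,B,D,C,E,F,G], logical=[E,F,G,A,B,D,C]
After op 5 (rotate(+2)): offset=6, physical=[A,B,D,C,E,F,G], logical=[G,A,B,D,C,E,F]
After op 6 (rotate(-2)): offset=4, physical=[A,B,D,C,E,F,G], logical=[E,F,G,A,B,D,C]
After op 7 (rotate(-1)): offset=3, physical=[A,B,D,C,E,F,G], logical=[C,E,F,G,A,B,D]
After op 8 (swap(4, 0)): offset=3, physical=[C,B,D,A,E,F,G], logical=[A,E,F,G,C,B,D]
After op 9 (rotate(+1)): offset=4, physical=[C,B,D,A,E,F,G], logical=[E,F,G,C,B,D,A]
After op 10 (rotate(-3)): offset=1, physical=[C,B,D,A,E,F,G], logical=[B,D,A,E,F,G,C]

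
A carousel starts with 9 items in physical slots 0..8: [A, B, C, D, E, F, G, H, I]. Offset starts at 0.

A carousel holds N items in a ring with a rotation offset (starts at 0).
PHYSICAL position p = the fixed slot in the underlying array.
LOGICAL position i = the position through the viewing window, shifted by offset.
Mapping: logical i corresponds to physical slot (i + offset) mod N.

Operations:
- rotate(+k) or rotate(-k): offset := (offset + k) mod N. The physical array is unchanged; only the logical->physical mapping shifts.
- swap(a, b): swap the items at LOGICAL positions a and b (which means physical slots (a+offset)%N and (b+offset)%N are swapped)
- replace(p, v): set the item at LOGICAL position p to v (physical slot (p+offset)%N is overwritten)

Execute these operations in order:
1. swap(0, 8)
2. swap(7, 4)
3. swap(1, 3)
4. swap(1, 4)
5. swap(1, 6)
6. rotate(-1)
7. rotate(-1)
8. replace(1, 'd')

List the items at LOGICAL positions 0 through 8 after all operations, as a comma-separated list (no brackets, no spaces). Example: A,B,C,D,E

Answer: E,d,I,G,C,B,D,F,H

Derivation:
After op 1 (swap(0, 8)): offset=0, physical=[I,B,C,D,E,F,G,H,A], logical=[I,B,C,D,E,F,G,H,A]
After op 2 (swap(7, 4)): offset=0, physical=[I,B,C,D,H,F,G,E,A], logical=[I,B,C,D,H,F,G,E,A]
After op 3 (swap(1, 3)): offset=0, physical=[I,D,C,B,H,F,G,E,A], logical=[I,D,C,B,H,F,G,E,A]
After op 4 (swap(1, 4)): offset=0, physical=[I,H,C,B,D,F,G,E,A], logical=[I,H,C,B,D,F,G,E,A]
After op 5 (swap(1, 6)): offset=0, physical=[I,G,C,B,D,F,H,E,A], logical=[I,G,C,B,D,F,H,E,A]
After op 6 (rotate(-1)): offset=8, physical=[I,G,C,B,D,F,H,E,A], logical=[A,I,G,C,B,D,F,H,E]
After op 7 (rotate(-1)): offset=7, physical=[I,G,C,B,D,F,H,E,A], logical=[E,A,I,G,C,B,D,F,H]
After op 8 (replace(1, 'd')): offset=7, physical=[I,G,C,B,D,F,H,E,d], logical=[E,d,I,G,C,B,D,F,H]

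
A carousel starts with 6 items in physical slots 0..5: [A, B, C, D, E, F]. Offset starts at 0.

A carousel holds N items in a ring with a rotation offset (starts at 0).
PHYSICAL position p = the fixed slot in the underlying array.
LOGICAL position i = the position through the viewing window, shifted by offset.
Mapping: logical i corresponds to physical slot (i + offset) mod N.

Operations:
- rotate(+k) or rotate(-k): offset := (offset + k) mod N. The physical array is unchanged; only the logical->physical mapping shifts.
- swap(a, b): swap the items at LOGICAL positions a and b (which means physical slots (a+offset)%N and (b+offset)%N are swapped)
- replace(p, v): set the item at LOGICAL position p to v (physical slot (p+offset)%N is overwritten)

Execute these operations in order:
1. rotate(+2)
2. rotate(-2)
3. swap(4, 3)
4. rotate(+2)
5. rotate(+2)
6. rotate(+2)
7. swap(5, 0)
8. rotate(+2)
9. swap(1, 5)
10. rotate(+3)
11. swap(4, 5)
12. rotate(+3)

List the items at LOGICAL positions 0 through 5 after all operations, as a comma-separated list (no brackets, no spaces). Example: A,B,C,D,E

Answer: C,D,B,A,F,E

Derivation:
After op 1 (rotate(+2)): offset=2, physical=[A,B,C,D,E,F], logical=[C,D,E,F,A,B]
After op 2 (rotate(-2)): offset=0, physical=[A,B,C,D,E,F], logical=[A,B,C,D,E,F]
After op 3 (swap(4, 3)): offset=0, physical=[A,B,C,E,D,F], logical=[A,B,C,E,D,F]
After op 4 (rotate(+2)): offset=2, physical=[A,B,C,E,D,F], logical=[C,E,D,F,A,B]
After op 5 (rotate(+2)): offset=4, physical=[A,B,C,E,D,F], logical=[D,F,A,B,C,E]
After op 6 (rotate(+2)): offset=0, physical=[A,B,C,E,D,F], logical=[A,B,C,E,D,F]
After op 7 (swap(5, 0)): offset=0, physical=[F,B,C,E,D,A], logical=[F,B,C,E,D,A]
After op 8 (rotate(+2)): offset=2, physical=[F,B,C,E,D,A], logical=[C,E,D,A,F,B]
After op 9 (swap(1, 5)): offset=2, physical=[F,E,C,B,D,A], logical=[C,B,D,A,F,E]
After op 10 (rotate(+3)): offset=5, physical=[F,E,C,B,D,A], logical=[A,F,E,C,B,D]
After op 11 (swap(4, 5)): offset=5, physical=[F,E,C,D,B,A], logical=[A,F,E,C,D,B]
After op 12 (rotate(+3)): offset=2, physical=[F,E,C,D,B,A], logical=[C,D,B,A,F,E]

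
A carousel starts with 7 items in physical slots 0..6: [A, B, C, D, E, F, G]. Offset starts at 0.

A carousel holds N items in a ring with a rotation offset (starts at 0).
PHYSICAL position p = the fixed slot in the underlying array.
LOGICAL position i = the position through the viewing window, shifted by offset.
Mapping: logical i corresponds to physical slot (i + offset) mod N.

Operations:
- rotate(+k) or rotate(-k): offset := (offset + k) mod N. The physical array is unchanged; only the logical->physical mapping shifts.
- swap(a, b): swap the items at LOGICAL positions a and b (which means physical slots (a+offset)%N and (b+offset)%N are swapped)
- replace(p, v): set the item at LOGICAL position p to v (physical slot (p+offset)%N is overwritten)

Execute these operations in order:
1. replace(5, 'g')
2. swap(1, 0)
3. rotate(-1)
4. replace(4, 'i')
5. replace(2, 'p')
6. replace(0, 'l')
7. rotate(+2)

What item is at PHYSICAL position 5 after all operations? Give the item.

After op 1 (replace(5, 'g')): offset=0, physical=[A,B,C,D,E,g,G], logical=[A,B,C,D,E,g,G]
After op 2 (swap(1, 0)): offset=0, physical=[B,A,C,D,E,g,G], logical=[B,A,C,D,E,g,G]
After op 3 (rotate(-1)): offset=6, physical=[B,A,C,D,E,g,G], logical=[G,B,A,C,D,E,g]
After op 4 (replace(4, 'i')): offset=6, physical=[B,A,C,i,E,g,G], logical=[G,B,A,C,i,E,g]
After op 5 (replace(2, 'p')): offset=6, physical=[B,p,C,i,E,g,G], logical=[G,B,p,C,i,E,g]
After op 6 (replace(0, 'l')): offset=6, physical=[B,p,C,i,E,g,l], logical=[l,B,p,C,i,E,g]
After op 7 (rotate(+2)): offset=1, physical=[B,p,C,i,E,g,l], logical=[p,C,i,E,g,l,B]

Answer: g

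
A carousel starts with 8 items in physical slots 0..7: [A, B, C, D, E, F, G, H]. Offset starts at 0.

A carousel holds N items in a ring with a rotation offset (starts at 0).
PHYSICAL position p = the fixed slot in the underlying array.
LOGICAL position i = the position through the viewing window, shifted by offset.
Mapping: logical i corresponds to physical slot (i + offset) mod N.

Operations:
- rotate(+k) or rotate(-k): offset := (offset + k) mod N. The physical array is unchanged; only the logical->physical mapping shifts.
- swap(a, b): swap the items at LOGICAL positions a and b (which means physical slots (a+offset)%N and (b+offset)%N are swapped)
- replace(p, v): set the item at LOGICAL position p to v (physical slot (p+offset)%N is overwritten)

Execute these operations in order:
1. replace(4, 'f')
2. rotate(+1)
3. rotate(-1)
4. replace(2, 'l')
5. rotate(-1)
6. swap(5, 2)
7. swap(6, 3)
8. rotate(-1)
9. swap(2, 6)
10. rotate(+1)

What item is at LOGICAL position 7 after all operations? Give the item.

Answer: G

Derivation:
After op 1 (replace(4, 'f')): offset=0, physical=[A,B,C,D,f,F,G,H], logical=[A,B,C,D,f,F,G,H]
After op 2 (rotate(+1)): offset=1, physical=[A,B,C,D,f,F,G,H], logical=[B,C,D,f,F,G,H,A]
After op 3 (rotate(-1)): offset=0, physical=[A,B,C,D,f,F,G,H], logical=[A,B,C,D,f,F,G,H]
After op 4 (replace(2, 'l')): offset=0, physical=[A,B,l,D,f,F,G,H], logical=[A,B,l,D,f,F,G,H]
After op 5 (rotate(-1)): offset=7, physical=[A,B,l,D,f,F,G,H], logical=[H,A,B,l,D,f,F,G]
After op 6 (swap(5, 2)): offset=7, physical=[A,f,l,D,B,F,G,H], logical=[H,A,f,l,D,B,F,G]
After op 7 (swap(6, 3)): offset=7, physical=[A,f,F,D,B,l,G,H], logical=[H,A,f,F,D,B,l,G]
After op 8 (rotate(-1)): offset=6, physical=[A,f,F,D,B,l,G,H], logical=[G,H,A,f,F,D,B,l]
After op 9 (swap(2, 6)): offset=6, physical=[B,f,F,D,A,l,G,H], logical=[G,H,B,f,F,D,A,l]
After op 10 (rotate(+1)): offset=7, physical=[B,f,F,D,A,l,G,H], logical=[H,B,f,F,D,A,l,G]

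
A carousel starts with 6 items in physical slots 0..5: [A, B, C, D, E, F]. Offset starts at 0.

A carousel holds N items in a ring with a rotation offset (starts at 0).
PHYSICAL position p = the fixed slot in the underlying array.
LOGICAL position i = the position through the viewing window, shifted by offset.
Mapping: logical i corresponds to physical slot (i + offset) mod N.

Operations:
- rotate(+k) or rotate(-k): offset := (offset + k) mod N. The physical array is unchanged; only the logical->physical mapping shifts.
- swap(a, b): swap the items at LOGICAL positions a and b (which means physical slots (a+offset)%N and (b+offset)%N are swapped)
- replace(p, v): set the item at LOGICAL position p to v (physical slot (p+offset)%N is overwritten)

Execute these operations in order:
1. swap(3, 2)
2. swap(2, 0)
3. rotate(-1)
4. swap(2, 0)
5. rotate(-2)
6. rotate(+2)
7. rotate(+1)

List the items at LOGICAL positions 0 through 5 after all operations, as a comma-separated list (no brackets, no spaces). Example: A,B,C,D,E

After op 1 (swap(3, 2)): offset=0, physical=[A,B,D,C,E,F], logical=[A,B,D,C,E,F]
After op 2 (swap(2, 0)): offset=0, physical=[D,B,A,C,E,F], logical=[D,B,A,C,E,F]
After op 3 (rotate(-1)): offset=5, physical=[D,B,A,C,E,F], logical=[F,D,B,A,C,E]
After op 4 (swap(2, 0)): offset=5, physical=[D,F,A,C,E,B], logical=[B,D,F,A,C,E]
After op 5 (rotate(-2)): offset=3, physical=[D,F,A,C,E,B], logical=[C,E,B,D,F,A]
After op 6 (rotate(+2)): offset=5, physical=[D,F,A,C,E,B], logical=[B,D,F,A,C,E]
After op 7 (rotate(+1)): offset=0, physical=[D,F,A,C,E,B], logical=[D,F,A,C,E,B]

Answer: D,F,A,C,E,B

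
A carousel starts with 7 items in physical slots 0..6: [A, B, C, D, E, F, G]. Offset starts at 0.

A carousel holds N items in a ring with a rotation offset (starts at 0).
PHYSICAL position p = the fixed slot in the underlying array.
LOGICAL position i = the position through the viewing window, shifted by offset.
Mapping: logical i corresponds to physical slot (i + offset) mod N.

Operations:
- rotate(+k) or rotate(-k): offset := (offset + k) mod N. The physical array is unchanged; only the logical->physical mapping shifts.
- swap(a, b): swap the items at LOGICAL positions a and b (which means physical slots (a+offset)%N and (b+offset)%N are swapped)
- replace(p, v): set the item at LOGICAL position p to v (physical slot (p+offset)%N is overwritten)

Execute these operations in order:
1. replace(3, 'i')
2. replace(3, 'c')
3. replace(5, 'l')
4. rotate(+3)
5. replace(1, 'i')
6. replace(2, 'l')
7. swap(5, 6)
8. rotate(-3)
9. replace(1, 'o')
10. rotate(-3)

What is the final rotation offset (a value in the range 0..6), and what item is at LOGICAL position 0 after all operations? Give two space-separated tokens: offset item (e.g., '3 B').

After op 1 (replace(3, 'i')): offset=0, physical=[A,B,C,i,E,F,G], logical=[A,B,C,i,E,F,G]
After op 2 (replace(3, 'c')): offset=0, physical=[A,B,C,c,E,F,G], logical=[A,B,C,c,E,F,G]
After op 3 (replace(5, 'l')): offset=0, physical=[A,B,C,c,E,l,G], logical=[A,B,C,c,E,l,G]
After op 4 (rotate(+3)): offset=3, physical=[A,B,C,c,E,l,G], logical=[c,E,l,G,A,B,C]
After op 5 (replace(1, 'i')): offset=3, physical=[A,B,C,c,i,l,G], logical=[c,i,l,G,A,B,C]
After op 6 (replace(2, 'l')): offset=3, physical=[A,B,C,c,i,l,G], logical=[c,i,l,G,A,B,C]
After op 7 (swap(5, 6)): offset=3, physical=[A,C,B,c,i,l,G], logical=[c,i,l,G,A,C,B]
After op 8 (rotate(-3)): offset=0, physical=[A,C,B,c,i,l,G], logical=[A,C,B,c,i,l,G]
After op 9 (replace(1, 'o')): offset=0, physical=[A,o,B,c,i,l,G], logical=[A,o,B,c,i,l,G]
After op 10 (rotate(-3)): offset=4, physical=[A,o,B,c,i,l,G], logical=[i,l,G,A,o,B,c]

Answer: 4 i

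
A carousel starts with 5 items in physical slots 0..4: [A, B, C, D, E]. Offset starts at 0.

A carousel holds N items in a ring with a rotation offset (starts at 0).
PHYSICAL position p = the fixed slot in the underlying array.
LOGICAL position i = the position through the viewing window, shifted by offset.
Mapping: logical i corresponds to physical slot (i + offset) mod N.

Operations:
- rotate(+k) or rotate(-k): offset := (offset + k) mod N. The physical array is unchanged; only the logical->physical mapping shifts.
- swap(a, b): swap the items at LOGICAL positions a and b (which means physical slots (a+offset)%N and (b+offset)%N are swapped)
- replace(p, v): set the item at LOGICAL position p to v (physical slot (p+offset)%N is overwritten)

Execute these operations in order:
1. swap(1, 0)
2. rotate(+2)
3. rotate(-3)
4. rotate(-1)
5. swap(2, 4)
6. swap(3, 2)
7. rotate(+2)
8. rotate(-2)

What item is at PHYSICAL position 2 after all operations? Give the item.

After op 1 (swap(1, 0)): offset=0, physical=[B,A,C,D,E], logical=[B,A,C,D,E]
After op 2 (rotate(+2)): offset=2, physical=[B,A,C,D,E], logical=[C,D,E,B,A]
After op 3 (rotate(-3)): offset=4, physical=[B,A,C,D,E], logical=[E,B,A,C,D]
After op 4 (rotate(-1)): offset=3, physical=[B,A,C,D,E], logical=[D,E,B,A,C]
After op 5 (swap(2, 4)): offset=3, physical=[C,A,B,D,E], logical=[D,E,C,A,B]
After op 6 (swap(3, 2)): offset=3, physical=[A,C,B,D,E], logical=[D,E,A,C,B]
After op 7 (rotate(+2)): offset=0, physical=[A,C,B,D,E], logical=[A,C,B,D,E]
After op 8 (rotate(-2)): offset=3, physical=[A,C,B,D,E], logical=[D,E,A,C,B]

Answer: B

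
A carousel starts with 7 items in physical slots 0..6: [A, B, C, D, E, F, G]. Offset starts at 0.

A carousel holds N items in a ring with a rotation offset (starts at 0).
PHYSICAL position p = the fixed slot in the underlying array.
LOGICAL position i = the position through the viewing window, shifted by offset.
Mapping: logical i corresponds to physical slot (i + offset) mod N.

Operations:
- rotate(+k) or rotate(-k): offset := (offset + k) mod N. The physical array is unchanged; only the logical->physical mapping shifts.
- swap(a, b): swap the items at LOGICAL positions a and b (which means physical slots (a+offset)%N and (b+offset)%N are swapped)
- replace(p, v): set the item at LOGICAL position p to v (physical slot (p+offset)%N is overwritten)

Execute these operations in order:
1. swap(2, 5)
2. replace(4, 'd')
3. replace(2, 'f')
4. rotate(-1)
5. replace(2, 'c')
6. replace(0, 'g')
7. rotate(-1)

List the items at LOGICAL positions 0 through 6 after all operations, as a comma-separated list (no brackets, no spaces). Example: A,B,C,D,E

Answer: C,g,A,c,f,D,d

Derivation:
After op 1 (swap(2, 5)): offset=0, physical=[A,B,F,D,E,C,G], logical=[A,B,F,D,E,C,G]
After op 2 (replace(4, 'd')): offset=0, physical=[A,B,F,D,d,C,G], logical=[A,B,F,D,d,C,G]
After op 3 (replace(2, 'f')): offset=0, physical=[A,B,f,D,d,C,G], logical=[A,B,f,D,d,C,G]
After op 4 (rotate(-1)): offset=6, physical=[A,B,f,D,d,C,G], logical=[G,A,B,f,D,d,C]
After op 5 (replace(2, 'c')): offset=6, physical=[A,c,f,D,d,C,G], logical=[G,A,c,f,D,d,C]
After op 6 (replace(0, 'g')): offset=6, physical=[A,c,f,D,d,C,g], logical=[g,A,c,f,D,d,C]
After op 7 (rotate(-1)): offset=5, physical=[A,c,f,D,d,C,g], logical=[C,g,A,c,f,D,d]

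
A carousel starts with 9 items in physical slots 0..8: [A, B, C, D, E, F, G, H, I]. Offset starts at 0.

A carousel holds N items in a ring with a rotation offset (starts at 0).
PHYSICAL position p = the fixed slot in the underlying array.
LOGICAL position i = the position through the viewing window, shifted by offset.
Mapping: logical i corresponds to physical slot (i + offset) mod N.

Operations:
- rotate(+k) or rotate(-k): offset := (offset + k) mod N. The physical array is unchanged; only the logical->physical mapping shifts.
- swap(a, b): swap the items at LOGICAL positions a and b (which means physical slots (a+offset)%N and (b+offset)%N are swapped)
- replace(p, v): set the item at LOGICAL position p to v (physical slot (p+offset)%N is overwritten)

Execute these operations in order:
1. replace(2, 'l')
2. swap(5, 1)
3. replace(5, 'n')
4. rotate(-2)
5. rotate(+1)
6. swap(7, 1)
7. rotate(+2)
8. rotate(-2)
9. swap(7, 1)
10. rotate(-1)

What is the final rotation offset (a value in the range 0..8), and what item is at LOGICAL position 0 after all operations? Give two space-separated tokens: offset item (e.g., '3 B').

Answer: 7 H

Derivation:
After op 1 (replace(2, 'l')): offset=0, physical=[A,B,l,D,E,F,G,H,I], logical=[A,B,l,D,E,F,G,H,I]
After op 2 (swap(5, 1)): offset=0, physical=[A,F,l,D,E,B,G,H,I], logical=[A,F,l,D,E,B,G,H,I]
After op 3 (replace(5, 'n')): offset=0, physical=[A,F,l,D,E,n,G,H,I], logical=[A,F,l,D,E,n,G,H,I]
After op 4 (rotate(-2)): offset=7, physical=[A,F,l,D,E,n,G,H,I], logical=[H,I,A,F,l,D,E,n,G]
After op 5 (rotate(+1)): offset=8, physical=[A,F,l,D,E,n,G,H,I], logical=[I,A,F,l,D,E,n,G,H]
After op 6 (swap(7, 1)): offset=8, physical=[G,F,l,D,E,n,A,H,I], logical=[I,G,F,l,D,E,n,A,H]
After op 7 (rotate(+2)): offset=1, physical=[G,F,l,D,E,n,A,H,I], logical=[F,l,D,E,n,A,H,I,G]
After op 8 (rotate(-2)): offset=8, physical=[G,F,l,D,E,n,A,H,I], logical=[I,G,F,l,D,E,n,A,H]
After op 9 (swap(7, 1)): offset=8, physical=[A,F,l,D,E,n,G,H,I], logical=[I,A,F,l,D,E,n,G,H]
After op 10 (rotate(-1)): offset=7, physical=[A,F,l,D,E,n,G,H,I], logical=[H,I,A,F,l,D,E,n,G]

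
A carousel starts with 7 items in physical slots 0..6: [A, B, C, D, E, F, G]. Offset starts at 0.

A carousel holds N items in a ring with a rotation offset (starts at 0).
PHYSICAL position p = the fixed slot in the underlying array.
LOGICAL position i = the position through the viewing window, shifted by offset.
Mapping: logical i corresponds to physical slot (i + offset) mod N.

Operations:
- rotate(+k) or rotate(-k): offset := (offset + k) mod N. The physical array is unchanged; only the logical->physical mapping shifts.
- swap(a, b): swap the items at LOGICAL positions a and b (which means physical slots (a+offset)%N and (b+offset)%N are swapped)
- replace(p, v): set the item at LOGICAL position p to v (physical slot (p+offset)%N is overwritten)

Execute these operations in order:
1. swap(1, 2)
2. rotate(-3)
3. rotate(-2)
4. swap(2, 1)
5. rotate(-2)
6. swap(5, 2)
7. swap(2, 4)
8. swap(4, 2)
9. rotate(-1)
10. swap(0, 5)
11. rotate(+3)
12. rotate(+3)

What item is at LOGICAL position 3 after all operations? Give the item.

After op 1 (swap(1, 2)): offset=0, physical=[A,C,B,D,E,F,G], logical=[A,C,B,D,E,F,G]
After op 2 (rotate(-3)): offset=4, physical=[A,C,B,D,E,F,G], logical=[E,F,G,A,C,B,D]
After op 3 (rotate(-2)): offset=2, physical=[A,C,B,D,E,F,G], logical=[B,D,E,F,G,A,C]
After op 4 (swap(2, 1)): offset=2, physical=[A,C,B,E,D,F,G], logical=[B,E,D,F,G,A,C]
After op 5 (rotate(-2)): offset=0, physical=[A,C,B,E,D,F,G], logical=[A,C,B,E,D,F,G]
After op 6 (swap(5, 2)): offset=0, physical=[A,C,F,E,D,B,G], logical=[A,C,F,E,D,B,G]
After op 7 (swap(2, 4)): offset=0, physical=[A,C,D,E,F,B,G], logical=[A,C,D,E,F,B,G]
After op 8 (swap(4, 2)): offset=0, physical=[A,C,F,E,D,B,G], logical=[A,C,F,E,D,B,G]
After op 9 (rotate(-1)): offset=6, physical=[A,C,F,E,D,B,G], logical=[G,A,C,F,E,D,B]
After op 10 (swap(0, 5)): offset=6, physical=[A,C,F,E,G,B,D], logical=[D,A,C,F,E,G,B]
After op 11 (rotate(+3)): offset=2, physical=[A,C,F,E,G,B,D], logical=[F,E,G,B,D,A,C]
After op 12 (rotate(+3)): offset=5, physical=[A,C,F,E,G,B,D], logical=[B,D,A,C,F,E,G]

Answer: C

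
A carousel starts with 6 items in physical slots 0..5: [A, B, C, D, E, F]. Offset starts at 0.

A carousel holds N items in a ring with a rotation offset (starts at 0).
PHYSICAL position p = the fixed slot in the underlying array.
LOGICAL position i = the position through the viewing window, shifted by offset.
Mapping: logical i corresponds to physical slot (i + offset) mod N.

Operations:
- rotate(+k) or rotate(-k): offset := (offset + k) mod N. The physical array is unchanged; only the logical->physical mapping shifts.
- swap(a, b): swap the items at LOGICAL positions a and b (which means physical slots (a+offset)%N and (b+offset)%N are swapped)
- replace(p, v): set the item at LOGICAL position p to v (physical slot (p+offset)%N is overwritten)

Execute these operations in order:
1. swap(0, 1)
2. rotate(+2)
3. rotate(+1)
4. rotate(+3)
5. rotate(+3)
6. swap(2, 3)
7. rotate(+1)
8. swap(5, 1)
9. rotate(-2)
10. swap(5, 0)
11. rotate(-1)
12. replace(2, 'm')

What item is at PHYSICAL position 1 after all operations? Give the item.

Answer: C

Derivation:
After op 1 (swap(0, 1)): offset=0, physical=[B,A,C,D,E,F], logical=[B,A,C,D,E,F]
After op 2 (rotate(+2)): offset=2, physical=[B,A,C,D,E,F], logical=[C,D,E,F,B,A]
After op 3 (rotate(+1)): offset=3, physical=[B,A,C,D,E,F], logical=[D,E,F,B,A,C]
After op 4 (rotate(+3)): offset=0, physical=[B,A,C,D,E,F], logical=[B,A,C,D,E,F]
After op 5 (rotate(+3)): offset=3, physical=[B,A,C,D,E,F], logical=[D,E,F,B,A,C]
After op 6 (swap(2, 3)): offset=3, physical=[F,A,C,D,E,B], logical=[D,E,B,F,A,C]
After op 7 (rotate(+1)): offset=4, physical=[F,A,C,D,E,B], logical=[E,B,F,A,C,D]
After op 8 (swap(5, 1)): offset=4, physical=[F,A,C,B,E,D], logical=[E,D,F,A,C,B]
After op 9 (rotate(-2)): offset=2, physical=[F,A,C,B,E,D], logical=[C,B,E,D,F,A]
After op 10 (swap(5, 0)): offset=2, physical=[F,C,A,B,E,D], logical=[A,B,E,D,F,C]
After op 11 (rotate(-1)): offset=1, physical=[F,C,A,B,E,D], logical=[C,A,B,E,D,F]
After op 12 (replace(2, 'm')): offset=1, physical=[F,C,A,m,E,D], logical=[C,A,m,E,D,F]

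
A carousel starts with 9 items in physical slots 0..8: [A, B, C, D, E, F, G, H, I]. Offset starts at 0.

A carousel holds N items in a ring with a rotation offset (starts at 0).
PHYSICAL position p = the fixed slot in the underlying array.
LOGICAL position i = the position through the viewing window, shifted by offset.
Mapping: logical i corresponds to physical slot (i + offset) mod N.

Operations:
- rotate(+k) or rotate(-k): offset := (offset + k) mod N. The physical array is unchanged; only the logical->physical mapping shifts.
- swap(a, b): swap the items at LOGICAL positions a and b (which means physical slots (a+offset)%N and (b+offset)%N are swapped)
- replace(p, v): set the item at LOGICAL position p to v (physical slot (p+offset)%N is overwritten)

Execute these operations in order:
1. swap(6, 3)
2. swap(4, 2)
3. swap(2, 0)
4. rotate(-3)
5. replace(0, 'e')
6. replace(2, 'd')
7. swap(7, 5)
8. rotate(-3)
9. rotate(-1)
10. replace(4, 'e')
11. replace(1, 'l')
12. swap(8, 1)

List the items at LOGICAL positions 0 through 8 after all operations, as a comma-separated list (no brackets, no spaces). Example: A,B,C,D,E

Answer: C,B,A,F,e,H,d,E,l

Derivation:
After op 1 (swap(6, 3)): offset=0, physical=[A,B,C,G,E,F,D,H,I], logical=[A,B,C,G,E,F,D,H,I]
After op 2 (swap(4, 2)): offset=0, physical=[A,B,E,G,C,F,D,H,I], logical=[A,B,E,G,C,F,D,H,I]
After op 3 (swap(2, 0)): offset=0, physical=[E,B,A,G,C,F,D,H,I], logical=[E,B,A,G,C,F,D,H,I]
After op 4 (rotate(-3)): offset=6, physical=[E,B,A,G,C,F,D,H,I], logical=[D,H,I,E,B,A,G,C,F]
After op 5 (replace(0, 'e')): offset=6, physical=[E,B,A,G,C,F,e,H,I], logical=[e,H,I,E,B,A,G,C,F]
After op 6 (replace(2, 'd')): offset=6, physical=[E,B,A,G,C,F,e,H,d], logical=[e,H,d,E,B,A,G,C,F]
After op 7 (swap(7, 5)): offset=6, physical=[E,B,C,G,A,F,e,H,d], logical=[e,H,d,E,B,C,G,A,F]
After op 8 (rotate(-3)): offset=3, physical=[E,B,C,G,A,F,e,H,d], logical=[G,A,F,e,H,d,E,B,C]
After op 9 (rotate(-1)): offset=2, physical=[E,B,C,G,A,F,e,H,d], logical=[C,G,A,F,e,H,d,E,B]
After op 10 (replace(4, 'e')): offset=2, physical=[E,B,C,G,A,F,e,H,d], logical=[C,G,A,F,e,H,d,E,B]
After op 11 (replace(1, 'l')): offset=2, physical=[E,B,C,l,A,F,e,H,d], logical=[C,l,A,F,e,H,d,E,B]
After op 12 (swap(8, 1)): offset=2, physical=[E,l,C,B,A,F,e,H,d], logical=[C,B,A,F,e,H,d,E,l]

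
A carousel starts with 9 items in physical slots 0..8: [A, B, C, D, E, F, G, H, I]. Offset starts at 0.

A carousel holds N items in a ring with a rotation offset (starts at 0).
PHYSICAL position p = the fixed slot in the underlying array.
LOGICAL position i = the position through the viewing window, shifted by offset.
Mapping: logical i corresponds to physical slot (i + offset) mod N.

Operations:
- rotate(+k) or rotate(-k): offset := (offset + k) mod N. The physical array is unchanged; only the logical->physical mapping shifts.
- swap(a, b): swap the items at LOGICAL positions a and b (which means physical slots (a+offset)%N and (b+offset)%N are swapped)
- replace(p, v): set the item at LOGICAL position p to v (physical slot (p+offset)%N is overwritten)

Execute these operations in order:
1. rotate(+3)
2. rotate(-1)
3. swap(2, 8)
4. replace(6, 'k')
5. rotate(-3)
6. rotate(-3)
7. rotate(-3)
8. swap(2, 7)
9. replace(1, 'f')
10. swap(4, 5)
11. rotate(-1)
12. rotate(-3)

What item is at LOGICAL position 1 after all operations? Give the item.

After op 1 (rotate(+3)): offset=3, physical=[A,B,C,D,E,F,G,H,I], logical=[D,E,F,G,H,I,A,B,C]
After op 2 (rotate(-1)): offset=2, physical=[A,B,C,D,E,F,G,H,I], logical=[C,D,E,F,G,H,I,A,B]
After op 3 (swap(2, 8)): offset=2, physical=[A,E,C,D,B,F,G,H,I], logical=[C,D,B,F,G,H,I,A,E]
After op 4 (replace(6, 'k')): offset=2, physical=[A,E,C,D,B,F,G,H,k], logical=[C,D,B,F,G,H,k,A,E]
After op 5 (rotate(-3)): offset=8, physical=[A,E,C,D,B,F,G,H,k], logical=[k,A,E,C,D,B,F,G,H]
After op 6 (rotate(-3)): offset=5, physical=[A,E,C,D,B,F,G,H,k], logical=[F,G,H,k,A,E,C,D,B]
After op 7 (rotate(-3)): offset=2, physical=[A,E,C,D,B,F,G,H,k], logical=[C,D,B,F,G,H,k,A,E]
After op 8 (swap(2, 7)): offset=2, physical=[B,E,C,D,A,F,G,H,k], logical=[C,D,A,F,G,H,k,B,E]
After op 9 (replace(1, 'f')): offset=2, physical=[B,E,C,f,A,F,G,H,k], logical=[C,f,A,F,G,H,k,B,E]
After op 10 (swap(4, 5)): offset=2, physical=[B,E,C,f,A,F,H,G,k], logical=[C,f,A,F,H,G,k,B,E]
After op 11 (rotate(-1)): offset=1, physical=[B,E,C,f,A,F,H,G,k], logical=[E,C,f,A,F,H,G,k,B]
After op 12 (rotate(-3)): offset=7, physical=[B,E,C,f,A,F,H,G,k], logical=[G,k,B,E,C,f,A,F,H]

Answer: k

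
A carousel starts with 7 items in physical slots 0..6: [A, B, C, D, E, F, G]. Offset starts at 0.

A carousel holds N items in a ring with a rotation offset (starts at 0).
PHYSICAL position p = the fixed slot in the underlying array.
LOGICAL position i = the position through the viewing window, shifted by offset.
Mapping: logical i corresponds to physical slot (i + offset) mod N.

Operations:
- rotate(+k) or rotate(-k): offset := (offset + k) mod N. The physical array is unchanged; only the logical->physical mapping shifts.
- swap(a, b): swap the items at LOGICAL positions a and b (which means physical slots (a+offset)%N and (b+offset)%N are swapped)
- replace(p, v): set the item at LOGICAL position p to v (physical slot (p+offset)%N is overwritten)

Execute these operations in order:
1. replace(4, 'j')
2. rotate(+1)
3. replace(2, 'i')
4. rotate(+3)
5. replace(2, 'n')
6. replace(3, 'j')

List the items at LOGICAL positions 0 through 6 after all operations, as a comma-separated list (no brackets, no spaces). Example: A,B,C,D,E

Answer: j,F,n,j,B,C,i

Derivation:
After op 1 (replace(4, 'j')): offset=0, physical=[A,B,C,D,j,F,G], logical=[A,B,C,D,j,F,G]
After op 2 (rotate(+1)): offset=1, physical=[A,B,C,D,j,F,G], logical=[B,C,D,j,F,G,A]
After op 3 (replace(2, 'i')): offset=1, physical=[A,B,C,i,j,F,G], logical=[B,C,i,j,F,G,A]
After op 4 (rotate(+3)): offset=4, physical=[A,B,C,i,j,F,G], logical=[j,F,G,A,B,C,i]
After op 5 (replace(2, 'n')): offset=4, physical=[A,B,C,i,j,F,n], logical=[j,F,n,A,B,C,i]
After op 6 (replace(3, 'j')): offset=4, physical=[j,B,C,i,j,F,n], logical=[j,F,n,j,B,C,i]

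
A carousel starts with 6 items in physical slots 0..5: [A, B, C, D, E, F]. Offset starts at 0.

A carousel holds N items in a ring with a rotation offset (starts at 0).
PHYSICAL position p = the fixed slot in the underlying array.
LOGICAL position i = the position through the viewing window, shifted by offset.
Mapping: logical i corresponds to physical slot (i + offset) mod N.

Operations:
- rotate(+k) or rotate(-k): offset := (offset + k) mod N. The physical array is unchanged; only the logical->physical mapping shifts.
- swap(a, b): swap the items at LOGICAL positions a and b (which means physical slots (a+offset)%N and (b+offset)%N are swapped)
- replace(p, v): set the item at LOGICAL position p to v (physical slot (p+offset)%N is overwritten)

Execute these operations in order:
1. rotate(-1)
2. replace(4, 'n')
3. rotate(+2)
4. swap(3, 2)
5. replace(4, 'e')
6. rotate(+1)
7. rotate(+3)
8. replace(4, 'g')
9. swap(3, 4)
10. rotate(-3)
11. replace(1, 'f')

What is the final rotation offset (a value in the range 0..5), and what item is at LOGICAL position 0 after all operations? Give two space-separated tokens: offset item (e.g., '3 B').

After op 1 (rotate(-1)): offset=5, physical=[A,B,C,D,E,F], logical=[F,A,B,C,D,E]
After op 2 (replace(4, 'n')): offset=5, physical=[A,B,C,n,E,F], logical=[F,A,B,C,n,E]
After op 3 (rotate(+2)): offset=1, physical=[A,B,C,n,E,F], logical=[B,C,n,E,F,A]
After op 4 (swap(3, 2)): offset=1, physical=[A,B,C,E,n,F], logical=[B,C,E,n,F,A]
After op 5 (replace(4, 'e')): offset=1, physical=[A,B,C,E,n,e], logical=[B,C,E,n,e,A]
After op 6 (rotate(+1)): offset=2, physical=[A,B,C,E,n,e], logical=[C,E,n,e,A,B]
After op 7 (rotate(+3)): offset=5, physical=[A,B,C,E,n,e], logical=[e,A,B,C,E,n]
After op 8 (replace(4, 'g')): offset=5, physical=[A,B,C,g,n,e], logical=[e,A,B,C,g,n]
After op 9 (swap(3, 4)): offset=5, physical=[A,B,g,C,n,e], logical=[e,A,B,g,C,n]
After op 10 (rotate(-3)): offset=2, physical=[A,B,g,C,n,e], logical=[g,C,n,e,A,B]
After op 11 (replace(1, 'f')): offset=2, physical=[A,B,g,f,n,e], logical=[g,f,n,e,A,B]

Answer: 2 g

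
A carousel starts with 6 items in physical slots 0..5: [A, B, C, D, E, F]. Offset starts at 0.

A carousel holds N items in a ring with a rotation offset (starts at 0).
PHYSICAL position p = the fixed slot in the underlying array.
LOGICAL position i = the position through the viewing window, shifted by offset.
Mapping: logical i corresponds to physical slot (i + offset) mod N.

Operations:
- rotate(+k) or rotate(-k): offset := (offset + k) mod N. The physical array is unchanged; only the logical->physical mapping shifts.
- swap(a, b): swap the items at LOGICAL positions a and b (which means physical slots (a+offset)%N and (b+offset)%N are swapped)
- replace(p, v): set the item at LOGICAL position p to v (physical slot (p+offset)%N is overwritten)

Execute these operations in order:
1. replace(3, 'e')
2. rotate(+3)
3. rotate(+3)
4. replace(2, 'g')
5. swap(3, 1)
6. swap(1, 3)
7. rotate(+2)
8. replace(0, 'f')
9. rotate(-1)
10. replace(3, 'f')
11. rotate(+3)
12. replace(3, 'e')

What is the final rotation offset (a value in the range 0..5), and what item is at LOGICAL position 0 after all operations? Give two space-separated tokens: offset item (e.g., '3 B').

Answer: 4 f

Derivation:
After op 1 (replace(3, 'e')): offset=0, physical=[A,B,C,e,E,F], logical=[A,B,C,e,E,F]
After op 2 (rotate(+3)): offset=3, physical=[A,B,C,e,E,F], logical=[e,E,F,A,B,C]
After op 3 (rotate(+3)): offset=0, physical=[A,B,C,e,E,F], logical=[A,B,C,e,E,F]
After op 4 (replace(2, 'g')): offset=0, physical=[A,B,g,e,E,F], logical=[A,B,g,e,E,F]
After op 5 (swap(3, 1)): offset=0, physical=[A,e,g,B,E,F], logical=[A,e,g,B,E,F]
After op 6 (swap(1, 3)): offset=0, physical=[A,B,g,e,E,F], logical=[A,B,g,e,E,F]
After op 7 (rotate(+2)): offset=2, physical=[A,B,g,e,E,F], logical=[g,e,E,F,A,B]
After op 8 (replace(0, 'f')): offset=2, physical=[A,B,f,e,E,F], logical=[f,e,E,F,A,B]
After op 9 (rotate(-1)): offset=1, physical=[A,B,f,e,E,F], logical=[B,f,e,E,F,A]
After op 10 (replace(3, 'f')): offset=1, physical=[A,B,f,e,f,F], logical=[B,f,e,f,F,A]
After op 11 (rotate(+3)): offset=4, physical=[A,B,f,e,f,F], logical=[f,F,A,B,f,e]
After op 12 (replace(3, 'e')): offset=4, physical=[A,e,f,e,f,F], logical=[f,F,A,e,f,e]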